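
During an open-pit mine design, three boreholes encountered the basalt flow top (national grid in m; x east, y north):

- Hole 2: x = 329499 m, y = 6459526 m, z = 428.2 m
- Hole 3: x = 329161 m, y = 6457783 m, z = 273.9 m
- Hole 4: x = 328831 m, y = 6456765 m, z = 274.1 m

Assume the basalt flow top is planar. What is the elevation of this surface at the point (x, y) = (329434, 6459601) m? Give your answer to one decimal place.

Two edge vectors: Hole 2→Hole 3 = (-338, -1743, -154.3), Hole 2→Hole 4 = (-668, -2761, -154.1).
Normal n = (Hole 2→Hole 3) × (Hole 2→Hole 4) = (-157426, 50986.6, -231106).
So ∂z/∂x = −n_x/n_z = −0.681185257 and ∂z/∂y = −n_y/n_z = 0.220619975.
Intercept c from Hole 2: 428.2 + 224449.86 − 1425100.47 = −1200222.41.
At (329434, 6459601): z = −224405.6 + 1425117.0 − 1200222.41 = 489.0 m.

489.0 m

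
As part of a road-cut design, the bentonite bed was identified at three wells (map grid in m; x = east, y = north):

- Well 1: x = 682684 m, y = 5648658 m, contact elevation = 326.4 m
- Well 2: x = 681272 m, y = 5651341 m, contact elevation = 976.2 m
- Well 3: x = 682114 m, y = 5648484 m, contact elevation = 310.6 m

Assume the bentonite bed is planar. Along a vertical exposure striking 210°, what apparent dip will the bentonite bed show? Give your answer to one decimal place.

Let the plane be z = a·x + b·y + c.
Well 2−Well 1: −1412a + 2683b = 649.8;  Well 3−Well 1: −570a − 174b = −15.8.
Solving gives a = −0.03982, b = 0.22124.
Unit vector along 210° is (sin 210°, cos 210°) = (-0.5000, -0.8660).
Slope in that direction = a·(-0.5000) + b·(-0.8660) = −0.17169.
Apparent dip = arctan|0.17169| = 9.7° (true dip is 12.7°, so apparent ≤ true as expected).

9.7°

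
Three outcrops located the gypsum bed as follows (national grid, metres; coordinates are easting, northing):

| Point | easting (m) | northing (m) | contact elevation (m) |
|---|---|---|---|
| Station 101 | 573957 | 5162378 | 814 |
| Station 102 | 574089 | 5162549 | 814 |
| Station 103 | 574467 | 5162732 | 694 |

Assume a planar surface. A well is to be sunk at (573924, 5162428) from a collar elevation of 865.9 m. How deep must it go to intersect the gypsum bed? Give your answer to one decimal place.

15.6 m

Let the plane be z = a·easting + b·northing + c.
Station 102−Station 101: 132a + 171b = 0;  Station 103−Station 101: 510a + 354b = −120.
Solving gives a = −0.506891952, b = 0.391285016.
Then c = 814 − a·573957 − b·5162378 = −1728212.97.
At (573924, 5162428): z_contact = −290917.46 + 2019980.72 − 1728212.97 = 850.29 m.
Depth below ground = 865.9 − 850.29 = 15.6 m.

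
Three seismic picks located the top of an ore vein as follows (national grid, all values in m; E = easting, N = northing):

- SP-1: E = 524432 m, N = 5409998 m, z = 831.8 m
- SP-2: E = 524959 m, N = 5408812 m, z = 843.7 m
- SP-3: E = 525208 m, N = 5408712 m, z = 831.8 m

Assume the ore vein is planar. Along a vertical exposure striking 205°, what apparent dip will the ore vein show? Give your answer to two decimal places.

3.50°

Let the plane be z = a·E + b·N + c.
SP-2−SP-1: 527a − 1186b = 11.9;  SP-3−SP-1: 776a − 1286b = 0.
Solving gives a = −0.06308, b = −0.03806.
Unit vector along 205° is (sin 205°, cos 205°) = (-0.4226, -0.9063).
Slope in that direction = a·(-0.4226) + b·(-0.9063) = 0.06115.
Apparent dip = arctan|0.06115| = 3.50° (true dip is 4.2°, so apparent ≤ true as expected).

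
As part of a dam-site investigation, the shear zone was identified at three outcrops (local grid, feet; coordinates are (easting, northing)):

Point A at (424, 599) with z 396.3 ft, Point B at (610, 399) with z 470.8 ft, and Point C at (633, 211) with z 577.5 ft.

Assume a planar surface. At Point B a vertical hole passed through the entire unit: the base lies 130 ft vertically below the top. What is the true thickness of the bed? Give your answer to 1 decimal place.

109.3 ft

Let the plane be z = a·E + b·N + c.
Point B−Point A: 186a − 200b = 74.5;  Point C−Point A: 209a − 388b = 181.2.
Solving gives a = −0.24150, b = −0.59710.
|∇z| = √(a²+b²) = 0.64409, so dip δ = arctan(0.64409) = 32.79°.
True thickness = vertical thickness × cos δ = 130 × cos 32.79° = 109.3 ft.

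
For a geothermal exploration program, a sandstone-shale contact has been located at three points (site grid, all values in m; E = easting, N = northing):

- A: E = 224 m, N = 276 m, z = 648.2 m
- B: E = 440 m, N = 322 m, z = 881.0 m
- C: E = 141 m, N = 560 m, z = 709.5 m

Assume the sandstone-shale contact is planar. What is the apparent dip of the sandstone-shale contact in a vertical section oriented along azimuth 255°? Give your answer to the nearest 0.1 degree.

Let the plane be z = a·E + b·N + c.
B−A: 216a + 46b = 232.8;  C−A: −83a + 284b = 61.3.
Solving gives a = 0.97135, b = 0.49973.
Unit vector along 255° is (sin 255°, cos 255°) = (-0.9659, -0.2588).
Slope in that direction = a·(-0.9659) + b·(-0.2588) = −1.06760.
Apparent dip = arctan|1.06760| = 46.9° (true dip is 47.5°, so apparent ≤ true as expected).

46.9°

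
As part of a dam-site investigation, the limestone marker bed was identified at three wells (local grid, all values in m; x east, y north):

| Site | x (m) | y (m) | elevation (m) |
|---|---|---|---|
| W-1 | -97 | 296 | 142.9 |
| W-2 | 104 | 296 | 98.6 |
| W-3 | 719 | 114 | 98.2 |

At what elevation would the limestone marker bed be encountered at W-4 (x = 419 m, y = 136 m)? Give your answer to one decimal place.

Two edge vectors: W-1→W-2 = (201, 0, -44.3), W-1→W-3 = (816, -182, -44.7).
Normal n = (W-1→W-2) × (W-1→W-3) = (-8062.6, -27164.1, -36582).
So ∂z/∂x = −n_x/n_z = −0.22040 and ∂z/∂y = −n_y/n_z = −0.74255.
Intercept c from W-1: 142.9 − 21.38 + 219.80 = 341.32.
At (419, 136): z = −92.3 − 101.0 + 341.32 = 148.0 m.

148.0 m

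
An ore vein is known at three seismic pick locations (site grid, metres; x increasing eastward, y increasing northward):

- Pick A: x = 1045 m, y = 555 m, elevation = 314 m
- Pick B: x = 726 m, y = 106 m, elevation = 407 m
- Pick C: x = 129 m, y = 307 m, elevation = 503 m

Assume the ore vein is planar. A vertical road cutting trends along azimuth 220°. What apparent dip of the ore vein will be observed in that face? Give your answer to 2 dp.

10.04°

Two edge vectors: Pick A→Pick B = (-319, -449, 93), Pick A→Pick C = (-916, -248, 189).
Normal n = (Pick A→Pick B) × (Pick A→Pick C) = (-61797, -24897, -332172).
So ∂z/∂x = −n_x/n_z = −0.18604 and ∂z/∂y = −n_y/n_z = −0.07495.
Unit vector along 220° is (sin 220°, cos 220°) = (-0.6428, -0.7660).
Slope in that direction = a·(-0.6428) + b·(-0.7660) = 0.17700.
Apparent dip = arctan|0.17700| = 10.04° (true dip is 11.3°, so apparent ≤ true as expected).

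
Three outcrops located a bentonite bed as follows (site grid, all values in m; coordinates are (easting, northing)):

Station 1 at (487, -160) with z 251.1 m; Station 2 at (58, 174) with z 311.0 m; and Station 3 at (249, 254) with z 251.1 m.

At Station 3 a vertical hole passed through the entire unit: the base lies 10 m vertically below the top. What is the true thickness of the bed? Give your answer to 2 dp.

Two edge vectors: Station 1→Station 2 = (-429, 334, 59.9), Station 1→Station 3 = (-238, 414, 0).
Normal n = (Station 1→Station 2) × (Station 1→Station 3) = (-24798.6, -14256.2, -98114).
So ∂z/∂E = −n_x/n_z = −0.25275 and ∂z/∂N = −n_y/n_z = −0.14530.
|∇z| = √(a²+b²) = 0.29154, so dip δ = arctan(0.29154) = 16.25°.
True thickness = vertical thickness × cos δ = 10 × cos 16.25° = 9.60 m.

9.60 m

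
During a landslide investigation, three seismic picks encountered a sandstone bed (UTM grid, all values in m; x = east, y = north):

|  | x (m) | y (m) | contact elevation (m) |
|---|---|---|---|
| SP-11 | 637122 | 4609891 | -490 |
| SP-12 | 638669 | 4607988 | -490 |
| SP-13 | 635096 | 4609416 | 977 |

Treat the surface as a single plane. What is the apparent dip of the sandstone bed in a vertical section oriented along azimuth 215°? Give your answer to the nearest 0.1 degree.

Two edge vectors: SP-11→SP-12 = (1547, -1903, 0), SP-11→SP-13 = (-2026, -475, 1467).
Normal n = (SP-11→SP-12) × (SP-11→SP-13) = (-2791701, -2269449, -4590303).
So ∂z/∂x = −n_x/n_z = −0.60817 and ∂z/∂y = −n_y/n_z = −0.49440.
Unit vector along 215° is (sin 215°, cos 215°) = (-0.5736, -0.8192).
Slope in that direction = a·(-0.5736) + b·(-0.8192) = 0.75382.
Apparent dip = arctan|0.75382| = 37.0° (true dip is 38.1°, so apparent ≤ true as expected).

37.0°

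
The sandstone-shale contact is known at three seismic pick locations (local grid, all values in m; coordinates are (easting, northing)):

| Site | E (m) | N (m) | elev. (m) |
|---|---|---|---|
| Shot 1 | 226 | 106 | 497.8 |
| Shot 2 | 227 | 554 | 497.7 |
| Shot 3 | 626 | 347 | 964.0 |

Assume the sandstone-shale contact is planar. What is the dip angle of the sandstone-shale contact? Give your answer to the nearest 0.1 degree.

49.4°

Two edge vectors: Shot 1→Shot 2 = (1, 448, -0.1), Shot 1→Shot 3 = (400, 241, 466.2).
Normal n = (Shot 1→Shot 2) × (Shot 1→Shot 3) = (208881.7, -506.2, -178959).
So ∂z/∂E = −n_x/n_z = 1.16720 and ∂z/∂N = −n_y/n_z = −0.00283.
Gradient magnitude |∇z| = √(a² + b²) = √(1.36237 + 0.00001) = 1.16721.
True dip = arctan(1.16721) = 49.4°, dipping toward W (azimuth ≈ 270°).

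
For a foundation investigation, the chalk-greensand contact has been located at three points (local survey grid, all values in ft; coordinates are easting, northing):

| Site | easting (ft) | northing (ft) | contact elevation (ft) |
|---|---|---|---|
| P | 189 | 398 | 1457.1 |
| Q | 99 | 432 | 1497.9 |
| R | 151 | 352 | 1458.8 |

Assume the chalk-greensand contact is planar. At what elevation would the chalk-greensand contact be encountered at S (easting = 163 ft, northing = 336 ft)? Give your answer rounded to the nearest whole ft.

1450 ft

Let the plane be z = a·easting + b·northing + c.
Q−P: −90a + 34b = 40.8;  R−P: −38a − 46b = 1.7.
Solving gives a = −0.35615, b = 0.25725.
Then c = 1457.1 − a·189 − b·398 = 1422.03.
At (163, 336): z = −58.1 + 86.4 + 1422.03 = 1450.4 ft.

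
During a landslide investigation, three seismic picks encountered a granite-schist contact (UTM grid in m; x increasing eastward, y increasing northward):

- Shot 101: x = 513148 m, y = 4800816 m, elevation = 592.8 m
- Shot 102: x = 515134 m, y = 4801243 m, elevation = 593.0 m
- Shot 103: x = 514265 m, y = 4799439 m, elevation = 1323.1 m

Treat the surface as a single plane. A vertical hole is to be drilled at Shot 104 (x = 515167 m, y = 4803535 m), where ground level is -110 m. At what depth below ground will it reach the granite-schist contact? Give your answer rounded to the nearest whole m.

329 m

Let the plane be z = a·x + b·y + c.
Shot 102−Shot 101: 1986a + 427b = 0.2;  Shot 103−Shot 101: 1117a − 1377b = 730.3.
Solving gives a = 0.09718073, b = −0.45152442.
Then c = 592.8 − a·513148 − b·4800816 = 2118410.36.
At (515167, 4803535): z_contact = 50064.3 − 2168913.4 + 2118410.36 = -438.7 m.
Depth below ground = -110 − (-438.7) = 329 m.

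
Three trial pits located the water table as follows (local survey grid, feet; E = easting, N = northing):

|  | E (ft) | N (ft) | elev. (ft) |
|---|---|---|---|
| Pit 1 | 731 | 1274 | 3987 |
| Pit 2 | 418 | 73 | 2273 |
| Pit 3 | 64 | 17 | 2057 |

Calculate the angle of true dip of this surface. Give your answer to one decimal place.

Let the plane be z = a·E + b·N + c.
Pit 2−Pit 1: −313a − 1201b = −1714;  Pit 3−Pit 1: −667a − 1257b = −1930.
Solving gives a = 0.40094, b = 1.32265.
Gradient magnitude |∇z| = √(a² + b²) = √(0.16075 + 1.74941) = 1.38209.
True dip = arctan(1.38209) = 54.1°, dipping toward SSW (azimuth ≈ 197°).

54.1°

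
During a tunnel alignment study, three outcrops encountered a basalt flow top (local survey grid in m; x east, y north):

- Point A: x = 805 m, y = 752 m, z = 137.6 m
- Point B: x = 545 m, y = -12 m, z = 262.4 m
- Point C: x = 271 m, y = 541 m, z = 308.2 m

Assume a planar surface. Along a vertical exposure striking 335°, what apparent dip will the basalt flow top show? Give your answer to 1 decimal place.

Let the plane be z = a·x + b·y + c.
Point B−Point A: −260a − 764b = 124.8;  Point C−Point A: −534a − 211b = 170.6.
Solving gives a = −0.29454, b = −0.06312.
Unit vector along 335° is (sin 335°, cos 335°) = (-0.4226, 0.9063).
Slope in that direction = a·(-0.4226) + b·(0.9063) = 0.06727.
Apparent dip = arctan|0.06727| = 3.8° (true dip is 16.8°, so apparent ≤ true as expected).

3.8°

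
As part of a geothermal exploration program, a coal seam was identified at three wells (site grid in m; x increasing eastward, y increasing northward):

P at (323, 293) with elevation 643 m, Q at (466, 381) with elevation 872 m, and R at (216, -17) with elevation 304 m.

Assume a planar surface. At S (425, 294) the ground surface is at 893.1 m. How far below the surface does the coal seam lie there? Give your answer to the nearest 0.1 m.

129.2 m

Two edge vectors: P→Q = (143, 88, 229), P→R = (-107, -310, -339).
Normal n = (P→Q) × (P→R) = (41158, 23974, -34914).
So ∂z/∂x = −n_x/n_z = 1.17884 and ∂z/∂y = −n_y/n_z = 0.68666.
Intercept c from P: 643 − 380.77 − 201.19 = 61.04.
At (425, 294): z_contact = 501.01 + 201.88 + 61.04 = 763.93 m.
Depth below ground = 893.1 − 763.93 = 129.2 m.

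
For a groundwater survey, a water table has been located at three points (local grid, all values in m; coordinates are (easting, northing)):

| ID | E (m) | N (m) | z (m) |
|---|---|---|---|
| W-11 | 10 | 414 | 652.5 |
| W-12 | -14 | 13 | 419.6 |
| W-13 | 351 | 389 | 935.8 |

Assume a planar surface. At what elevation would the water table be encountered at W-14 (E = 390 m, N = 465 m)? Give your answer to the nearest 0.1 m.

1009.9 m

Let the plane be z = a·E + b·N + c.
W-12−W-11: −24a − 401b = −232.9;  W-13−W-11: 341a − 25b = 283.3.
Solving gives a = 0.86956, b = 0.52875.
Then c = 652.5 − a·10 − b·414 = 424.90.
At (390, 465): z = 339.1 + 245.9 + 424.90 = 1009.9 m.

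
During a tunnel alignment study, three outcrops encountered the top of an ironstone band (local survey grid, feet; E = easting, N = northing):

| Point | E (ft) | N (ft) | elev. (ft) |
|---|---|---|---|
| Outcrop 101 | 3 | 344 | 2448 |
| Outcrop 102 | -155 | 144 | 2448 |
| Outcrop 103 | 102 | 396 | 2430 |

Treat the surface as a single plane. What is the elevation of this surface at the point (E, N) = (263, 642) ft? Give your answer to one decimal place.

Let the plane be z = a·E + b·N + c.
Outcrop 102−Outcrop 101: −158a − 200b = 0;  Outcrop 103−Outcrop 101: 99a + 52b = −18.
Solving gives a = −0.31077, b = 0.24551.
Then c = 2448 − a·3 − b·344 = 2364.48.
At (263, 642): z = −81.7 + 157.6 + 2364.48 = 2440.4 ft.

2440.4 ft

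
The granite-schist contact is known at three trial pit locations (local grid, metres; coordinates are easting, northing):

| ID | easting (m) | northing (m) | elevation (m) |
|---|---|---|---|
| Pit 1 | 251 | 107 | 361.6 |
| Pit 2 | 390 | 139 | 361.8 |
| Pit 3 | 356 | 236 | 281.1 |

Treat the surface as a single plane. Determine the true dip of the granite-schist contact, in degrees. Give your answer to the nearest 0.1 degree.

Two edge vectors: Pit 1→Pit 2 = (139, 32, 0.2), Pit 1→Pit 3 = (105, 129, -80.5).
Normal n = (Pit 1→Pit 2) × (Pit 1→Pit 3) = (-2601.8, 11210.5, 14571).
So ∂z/∂easting = −n_x/n_z = 0.17856 and ∂z/∂northing = −n_y/n_z = −0.76937.
Gradient magnitude |∇z| = √(a² + b²) = √(0.03188 + 0.59193) = 0.78982.
True dip = arctan(0.78982) = 38.3°, dipping toward NNW (azimuth ≈ 347°).

38.3°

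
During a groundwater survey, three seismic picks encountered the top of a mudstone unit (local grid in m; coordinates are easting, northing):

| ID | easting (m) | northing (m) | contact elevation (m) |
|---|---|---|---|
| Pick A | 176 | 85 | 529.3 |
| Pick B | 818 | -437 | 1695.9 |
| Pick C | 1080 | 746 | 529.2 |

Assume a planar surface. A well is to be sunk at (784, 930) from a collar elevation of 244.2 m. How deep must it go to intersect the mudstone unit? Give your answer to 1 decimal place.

186.2 m

Two edge vectors: Pick A→Pick B = (642, -522, 1166.6), Pick A→Pick C = (904, 661, -0.1).
Normal n = (Pick A→Pick B) × (Pick A→Pick C) = (-771070.4, 1054670.6, 896250).
So ∂z/∂easting = −n_x/n_z = 0.860330 and ∂z/∂northing = −n_y/n_z = −1.176759.
Intercept c from Pick A: 529.3 − 151.42 + 100.02 = 477.91.
At (784, 930): z_contact = 674.50 − 1094.39 + 477.91 = 58.02 m.
Depth below ground = 244.2 − 58.02 = 186.2 m.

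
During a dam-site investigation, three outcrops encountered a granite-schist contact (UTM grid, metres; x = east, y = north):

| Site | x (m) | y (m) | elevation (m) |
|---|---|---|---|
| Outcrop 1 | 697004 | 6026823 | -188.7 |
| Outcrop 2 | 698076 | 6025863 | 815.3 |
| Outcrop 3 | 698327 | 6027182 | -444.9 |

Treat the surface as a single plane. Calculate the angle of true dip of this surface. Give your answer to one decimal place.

Let the plane be z = a·x + b·y + c.
Outcrop 2−Outcrop 1: 1072a − 960b = 1004;  Outcrop 3−Outcrop 1: 1323a + 359b = −256.2.
Solving gives a = 0.06918, b = −0.96858.
Gradient magnitude |∇z| = √(a² + b²) = √(0.00479 + 0.93816) = 0.97105.
True dip = arctan(0.97105) = 44.2°, dipping toward N (azimuth ≈ 356°).

44.2°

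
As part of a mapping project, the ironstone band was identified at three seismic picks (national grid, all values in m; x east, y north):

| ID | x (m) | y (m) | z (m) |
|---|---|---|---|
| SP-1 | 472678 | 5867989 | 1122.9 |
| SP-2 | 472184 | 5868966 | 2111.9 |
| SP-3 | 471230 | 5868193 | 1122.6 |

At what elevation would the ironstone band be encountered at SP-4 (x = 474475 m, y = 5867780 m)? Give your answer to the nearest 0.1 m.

1171.4 m

Two edge vectors: SP-1→SP-2 = (-494, 977, 989), SP-1→SP-3 = (-1448, 204, -0.3).
Normal n = (SP-1→SP-2) × (SP-1→SP-3) = (-202049.1, -1432220.2, 1313920).
So ∂z/∂x = −n_x/n_z = 0.153775801 and ∂z/∂y = −n_y/n_z = 1.090036075.
Intercept c from SP-1: 1122.9 − 72686.44 − 6396319.70 = −6467883.24.
At (474475, 5867780): z = 72962.8 + 6396091.9 − 6467883.24 = 1171.4 m.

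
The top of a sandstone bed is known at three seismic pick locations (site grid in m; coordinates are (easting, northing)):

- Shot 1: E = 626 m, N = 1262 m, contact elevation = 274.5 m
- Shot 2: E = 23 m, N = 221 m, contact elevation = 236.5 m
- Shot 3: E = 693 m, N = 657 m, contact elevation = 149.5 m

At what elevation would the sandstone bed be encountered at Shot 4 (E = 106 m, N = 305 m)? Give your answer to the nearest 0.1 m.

231.1 m

Let the plane be z = a·E + b·N + c.
Shot 2−Shot 1: −603a − 1041b = −38;  Shot 3−Shot 1: 67a − 605b = −125.
Solving gives a = −0.246536, b = 0.179309.
Then c = 274.5 − a·626 − b·1262 = 202.54.
At (106, 305): z = −26.1 + 54.7 + 202.54 = 231.1 m.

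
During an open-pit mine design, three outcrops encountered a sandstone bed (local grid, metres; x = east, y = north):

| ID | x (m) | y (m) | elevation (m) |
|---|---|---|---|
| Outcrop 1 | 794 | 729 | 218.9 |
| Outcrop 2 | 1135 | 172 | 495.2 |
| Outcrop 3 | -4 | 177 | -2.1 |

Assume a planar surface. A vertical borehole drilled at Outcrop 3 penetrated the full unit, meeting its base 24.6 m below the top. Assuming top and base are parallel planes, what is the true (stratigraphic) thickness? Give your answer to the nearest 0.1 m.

22.1 m

Two edge vectors: Outcrop 1→Outcrop 2 = (341, -557, 276.3), Outcrop 1→Outcrop 3 = (-798, -552, -221).
Normal n = (Outcrop 1→Outcrop 2) × (Outcrop 1→Outcrop 3) = (275614.6, -145126.4, -632718).
So ∂z/∂x = −n_x/n_z = 0.43560 and ∂z/∂y = −n_y/n_z = −0.22937.
|∇z| = √(a²+b²) = 0.49230, so dip δ = arctan(0.49230) = 26.21°.
True thickness = vertical thickness × cos δ = 24.6 × cos 26.21° = 22.1 m.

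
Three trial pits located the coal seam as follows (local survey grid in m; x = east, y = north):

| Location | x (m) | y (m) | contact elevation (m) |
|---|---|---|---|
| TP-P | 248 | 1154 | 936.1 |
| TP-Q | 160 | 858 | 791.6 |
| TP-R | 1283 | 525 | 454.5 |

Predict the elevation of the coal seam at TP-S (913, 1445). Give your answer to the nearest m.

996 m

Two edge vectors: TP-P→TP-Q = (-88, -296, -144.5), TP-P→TP-R = (1035, -629, -481.6).
Normal n = (TP-P→TP-Q) × (TP-P→TP-R) = (51663.1, -191938.3, 361712).
So ∂z/∂x = −n_x/n_z = −0.14283 and ∂z/∂y = −n_y/n_z = 0.53064.
Intercept c from TP-P: 936.1 + 35.42 − 612.36 = 359.16.
At (913, 1445): z = −130.4 + 766.8 + 359.16 = 995.5 m.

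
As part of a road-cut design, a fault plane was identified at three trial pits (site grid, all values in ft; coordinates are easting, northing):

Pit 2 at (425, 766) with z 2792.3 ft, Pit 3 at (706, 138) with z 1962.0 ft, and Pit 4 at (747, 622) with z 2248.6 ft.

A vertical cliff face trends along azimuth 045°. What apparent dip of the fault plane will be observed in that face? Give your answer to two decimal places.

Let the plane be z = a·easting + b·northing + c.
Pit 3−Pit 2: 281a − 628b = −830.3;  Pit 4−Pit 2: 322a − 144b = −543.7.
Solving gives a = −1.37173, b = 0.70835.
Unit vector along 045° is (sin 45°, cos 45°) = (0.7071, 0.7071).
Slope in that direction = a·(0.7071) + b·(0.7071) = −0.46908.
Apparent dip = arctan|0.46908| = 25.13° (true dip is 57.1°, so apparent ≤ true as expected).

25.13°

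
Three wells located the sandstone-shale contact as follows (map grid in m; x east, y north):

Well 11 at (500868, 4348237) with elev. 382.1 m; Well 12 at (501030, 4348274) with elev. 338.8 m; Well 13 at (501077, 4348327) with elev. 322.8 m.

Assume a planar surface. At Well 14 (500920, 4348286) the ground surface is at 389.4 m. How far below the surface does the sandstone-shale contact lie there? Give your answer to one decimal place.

Two edge vectors: Well 11→Well 12 = (162, 37, -43.3), Well 11→Well 13 = (209, 90, -59.3).
Normal n = (Well 11→Well 12) × (Well 11→Well 13) = (1702.9, 556.9, 6847).
So ∂z/∂x = −n_x/n_z = −0.248707463 and ∂z/∂y = −n_y/n_z = −0.081334891.
Intercept c from Well 11: 382.1 + 124569.61 + 353663.38 = 478615.09.
At (500920, 4348286): z_contact = −124582.54 − 353667.37 + 478615.09 = 365.18 m.
Depth below ground = 389.4 − 365.18 = 24.2 m.

24.2 m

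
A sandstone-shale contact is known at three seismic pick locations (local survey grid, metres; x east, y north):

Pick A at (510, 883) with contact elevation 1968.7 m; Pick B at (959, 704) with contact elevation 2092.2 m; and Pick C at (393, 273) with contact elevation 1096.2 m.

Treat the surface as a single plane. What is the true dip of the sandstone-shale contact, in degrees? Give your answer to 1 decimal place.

56.3°

Let the plane be z = a·x + b·y + c.
Pick B−Pick A: 449a − 179b = 123.5;  Pick C−Pick A: −117a − 610b = −872.5.
Solving gives a = 0.78523, b = 1.27972.
Gradient magnitude |∇z| = √(a² + b²) = √(0.61659 + 1.63768) = 1.50142.
True dip = arctan(1.50142) = 56.3°, dipping toward SSW (azimuth ≈ 212°).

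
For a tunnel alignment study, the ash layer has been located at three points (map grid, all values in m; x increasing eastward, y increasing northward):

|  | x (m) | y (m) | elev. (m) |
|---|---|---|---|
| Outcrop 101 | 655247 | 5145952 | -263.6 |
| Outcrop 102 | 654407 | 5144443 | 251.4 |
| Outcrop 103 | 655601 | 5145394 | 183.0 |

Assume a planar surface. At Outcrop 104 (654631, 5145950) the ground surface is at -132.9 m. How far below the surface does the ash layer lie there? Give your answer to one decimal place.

367.0 m

Let the plane be z = a·x + b·y + c.
Outcrop 102−Outcrop 101: −840a − 1509b = 515;  Outcrop 103−Outcrop 101: 354a − 558b = 446.6.
Solving gives a = 0.385429342, b = −0.555838733.
Then c = -263.6 − a·655247 − b·5145952 = 2607504.42.
At (654631, 5145950): z_contact = 252314.00 − 2860318.33 + 2607504.42 = -499.91 m.
Depth below ground = -132.9 − (-499.91) = 367.0 m.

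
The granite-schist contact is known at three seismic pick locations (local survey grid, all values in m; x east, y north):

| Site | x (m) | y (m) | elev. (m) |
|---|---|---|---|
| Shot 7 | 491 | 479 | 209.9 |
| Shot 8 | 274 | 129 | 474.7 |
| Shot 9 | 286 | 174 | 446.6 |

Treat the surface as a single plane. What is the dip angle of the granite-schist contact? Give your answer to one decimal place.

32.8°

Two edge vectors: Shot 7→Shot 8 = (-217, -350, 264.8), Shot 7→Shot 9 = (-205, -305, 236.7).
Normal n = (Shot 7→Shot 8) × (Shot 7→Shot 9) = (-2081, -2920.1, -5565).
So ∂z/∂x = −n_x/n_z = −0.37394 and ∂z/∂y = −n_y/n_z = −0.52473.
Gradient magnitude |∇z| = √(a² + b²) = √(0.13983 + 0.27534) = 0.64434.
True dip = arctan(0.64434) = 32.8°, dipping toward NE (azimuth ≈ 035°).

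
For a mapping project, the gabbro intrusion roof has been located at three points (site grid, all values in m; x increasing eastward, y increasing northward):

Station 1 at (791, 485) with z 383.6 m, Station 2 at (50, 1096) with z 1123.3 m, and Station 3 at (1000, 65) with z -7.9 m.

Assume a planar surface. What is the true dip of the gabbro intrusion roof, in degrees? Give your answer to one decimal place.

Let the plane be z = a·x + b·y + c.
Station 2−Station 1: −741a + 611b = 739.7;  Station 3−Station 1: 209a − 420b = −391.5.
Solving gives a = −0.38942, b = 0.73836.
Gradient magnitude |∇z| = √(a² + b²) = √(0.15165 + 0.54517) = 0.83476.
True dip = arctan(0.83476) = 39.9°, dipping toward SSE (azimuth ≈ 152°).

39.9°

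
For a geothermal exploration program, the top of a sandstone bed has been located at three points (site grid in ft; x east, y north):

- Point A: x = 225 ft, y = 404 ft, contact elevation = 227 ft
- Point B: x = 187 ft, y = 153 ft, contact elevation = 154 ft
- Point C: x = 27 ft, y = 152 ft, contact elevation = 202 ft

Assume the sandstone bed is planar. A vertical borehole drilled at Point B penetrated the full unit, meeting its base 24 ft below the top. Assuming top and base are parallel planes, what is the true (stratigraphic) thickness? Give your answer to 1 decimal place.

Two edge vectors: Point A→Point B = (-38, -251, -73), Point A→Point C = (-198, -252, -25).
Normal n = (Point A→Point B) × (Point A→Point C) = (-12121, 13504, -40122).
So ∂z/∂x = −n_x/n_z = −0.30210 and ∂z/∂y = −n_y/n_z = 0.33657.
|∇z| = √(a²+b²) = 0.45227, so dip δ = arctan(0.45227) = 24.34°.
True thickness = vertical thickness × cos δ = 24 × cos 24.34° = 21.9 ft.

21.9 ft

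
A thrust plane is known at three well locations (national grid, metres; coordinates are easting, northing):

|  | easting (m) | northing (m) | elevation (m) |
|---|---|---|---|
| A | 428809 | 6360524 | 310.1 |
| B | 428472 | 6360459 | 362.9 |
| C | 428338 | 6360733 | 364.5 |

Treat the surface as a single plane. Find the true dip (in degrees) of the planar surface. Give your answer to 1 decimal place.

Let the plane be z = a·easting + b·northing + c.
B−A: −337a − 65b = 52.8;  C−A: −471a + 209b = 54.4.
Solving gives a = −0.14420, b = −0.06468.
Gradient magnitude |∇z| = √(a² + b²) = √(0.02079 + 0.00418) = 0.15804.
True dip = arctan(0.15804) = 9.0°, dipping toward ENE (azimuth ≈ 066°).

9.0°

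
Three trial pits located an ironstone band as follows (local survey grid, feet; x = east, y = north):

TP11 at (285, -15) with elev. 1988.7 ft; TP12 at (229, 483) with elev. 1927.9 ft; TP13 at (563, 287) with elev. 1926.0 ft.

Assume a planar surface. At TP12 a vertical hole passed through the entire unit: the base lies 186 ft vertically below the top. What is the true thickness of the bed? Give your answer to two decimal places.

Let the plane be z = a·x + b·y + c.
TP12−TP11: −56a + 498b = −60.8;  TP13−TP11: 278a + 302b = −62.7.
Solving gives a = −0.08280, b = −0.13140.
|∇z| = √(a²+b²) = 0.15531, so dip δ = arctan(0.15531) = 8.83°.
True thickness = vertical thickness × cos δ = 186 × cos 8.83° = 183.80 ft.

183.80 ft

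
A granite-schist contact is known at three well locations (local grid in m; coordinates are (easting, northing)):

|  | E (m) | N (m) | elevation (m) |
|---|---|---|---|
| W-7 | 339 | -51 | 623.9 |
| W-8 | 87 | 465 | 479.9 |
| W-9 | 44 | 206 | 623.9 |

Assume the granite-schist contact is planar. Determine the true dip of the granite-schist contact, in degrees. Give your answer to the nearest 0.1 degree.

Let the plane be z = a·E + b·N + c.
W-8−W-7: −252a + 516b = −144;  W-9−W-7: −295a + 257b = 0.
Solving gives a = −0.42316, b = −0.48573.
Gradient magnitude |∇z| = √(a² + b²) = √(0.17907 + 0.23593) = 0.64420.
True dip = arctan(0.64420) = 32.8°, dipping toward NE (azimuth ≈ 041°).

32.8°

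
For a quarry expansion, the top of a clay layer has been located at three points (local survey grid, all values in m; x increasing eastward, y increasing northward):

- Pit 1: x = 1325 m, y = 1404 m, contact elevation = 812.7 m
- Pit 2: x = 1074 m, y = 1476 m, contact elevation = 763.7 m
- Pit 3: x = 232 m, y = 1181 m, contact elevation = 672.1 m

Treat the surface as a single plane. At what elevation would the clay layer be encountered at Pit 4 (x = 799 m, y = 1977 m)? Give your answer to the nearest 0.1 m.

Two edge vectors: Pit 1→Pit 2 = (-251, 72, -49), Pit 1→Pit 3 = (-1093, -223, -140.6).
Normal n = (Pit 1→Pit 2) × (Pit 1→Pit 3) = (-21050.2, 18266.4, 134669).
So ∂z/∂x = −n_x/n_z = 0.156311 and ∂z/∂y = −n_y/n_z = −0.135639.
Intercept c from Pit 1: 812.7 − 207.11 + 190.44 = 796.03.
At (799, 1977): z = 124.9 − 268.2 + 796.03 = 652.8 m.

652.8 m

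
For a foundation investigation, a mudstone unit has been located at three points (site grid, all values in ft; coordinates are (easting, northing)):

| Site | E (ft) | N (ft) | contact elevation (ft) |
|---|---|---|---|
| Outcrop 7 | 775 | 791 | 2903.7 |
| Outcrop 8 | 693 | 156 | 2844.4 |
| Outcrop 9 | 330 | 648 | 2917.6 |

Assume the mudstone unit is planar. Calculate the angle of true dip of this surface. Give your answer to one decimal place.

6.8°

Two edge vectors: Outcrop 7→Outcrop 8 = (-82, -635, -59.3), Outcrop 7→Outcrop 9 = (-445, -143, 13.9).
Normal n = (Outcrop 7→Outcrop 8) × (Outcrop 7→Outcrop 9) = (-17306.4, 27528.3, -270849).
So ∂z/∂E = −n_x/n_z = −0.06390 and ∂z/∂N = −n_y/n_z = 0.10164.
Gradient magnitude |∇z| = √(a² + b²) = √(0.00408 + 0.01033) = 0.12005.
True dip = arctan(0.12005) = 6.8°, dipping toward SSE (azimuth ≈ 148°).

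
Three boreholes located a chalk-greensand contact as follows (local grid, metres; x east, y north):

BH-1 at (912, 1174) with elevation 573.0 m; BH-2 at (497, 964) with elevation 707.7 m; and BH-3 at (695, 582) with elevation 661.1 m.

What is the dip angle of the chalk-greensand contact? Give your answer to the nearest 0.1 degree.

17.1°

Let the plane be z = a·x + b·y + c.
BH-2−BH-1: −415a − 210b = 134.7;  BH-3−BH-1: −217a − 592b = 88.1.
Solving gives a = −0.30604, b = −0.03664.
Gradient magnitude |∇z| = √(a² + b²) = √(0.09366 + 0.00134) = 0.30822.
True dip = arctan(0.30822) = 17.1°, dipping toward E (azimuth ≈ 083°).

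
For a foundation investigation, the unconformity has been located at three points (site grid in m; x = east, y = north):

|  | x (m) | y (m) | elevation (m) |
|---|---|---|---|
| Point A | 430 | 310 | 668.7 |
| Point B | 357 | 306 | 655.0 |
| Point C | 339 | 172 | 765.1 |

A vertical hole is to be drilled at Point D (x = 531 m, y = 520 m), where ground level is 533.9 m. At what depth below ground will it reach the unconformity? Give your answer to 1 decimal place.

Let the plane be z = a·x + b·y + c.
Point B−Point A: −73a − 4b = −13.7;  Point C−Point A: −91a − 138b = 96.4.
Solving gives a = 0.23442, b = −0.85313.
Then c = 668.7 − a·430 − b·310 = 832.37.
At (531, 520): z_contact = 124.48 − 443.63 + 832.37 = 513.22 m.
Depth below ground = 533.9 − 513.22 = 20.7 m.

20.7 m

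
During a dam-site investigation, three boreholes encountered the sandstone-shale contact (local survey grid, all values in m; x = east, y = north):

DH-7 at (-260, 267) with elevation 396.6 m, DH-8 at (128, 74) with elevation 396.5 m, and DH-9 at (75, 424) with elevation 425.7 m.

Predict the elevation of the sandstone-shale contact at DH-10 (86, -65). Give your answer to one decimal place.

Two edge vectors: DH-7→DH-8 = (388, -193, -0.1), DH-7→DH-9 = (335, 157, 29.1).
Normal n = (DH-7→DH-8) × (DH-7→DH-9) = (-5600.6, -11324.3, 125571).
So ∂z/∂x = −n_x/n_z = 0.04460 and ∂z/∂y = −n_y/n_z = 0.09018.
Intercept c from DH-7: 396.6 + 11.60 − 24.08 = 384.12.
At (86, -65): z = 3.8 − 5.9 + 384.12 = 382.1 m.

382.1 m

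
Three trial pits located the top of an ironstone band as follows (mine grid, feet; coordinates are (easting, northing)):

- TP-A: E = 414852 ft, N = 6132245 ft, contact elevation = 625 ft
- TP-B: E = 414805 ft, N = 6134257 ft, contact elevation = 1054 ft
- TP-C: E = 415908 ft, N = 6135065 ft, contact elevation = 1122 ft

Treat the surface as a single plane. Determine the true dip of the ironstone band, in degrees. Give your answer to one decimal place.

13.0°

Let the plane be z = a·E + b·N + c.
TP-B−TP-A: −47a + 2012b = 429;  TP-C−TP-A: 1056a + 2820b = 497.
Solving gives a = −0.09295, b = 0.21105.
Gradient magnitude |∇z| = √(a² + b²) = √(0.00864 + 0.04454) = 0.23061.
True dip = arctan(0.23061) = 13.0°, dipping toward SSE (azimuth ≈ 156°).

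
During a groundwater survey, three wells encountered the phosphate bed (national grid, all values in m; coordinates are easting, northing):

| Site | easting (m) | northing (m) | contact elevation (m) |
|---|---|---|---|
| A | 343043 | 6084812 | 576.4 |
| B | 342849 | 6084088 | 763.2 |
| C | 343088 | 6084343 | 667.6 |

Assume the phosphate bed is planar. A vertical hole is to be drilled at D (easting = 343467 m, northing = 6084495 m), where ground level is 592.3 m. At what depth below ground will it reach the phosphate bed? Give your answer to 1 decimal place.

23.0 m

Let the plane be z = a·easting + b·northing + c.
B−A: −194a − 724b = 186.8;  C−A: 45a − 469b = 91.2.
Solving gives a = −0.174646747, b = −0.211213441.
Then c = 576.4 − a·343043 − b·6084812 = 1345681.82.
At (343467, 6084495): z_contact = −59985.39 − 1285127.12 + 1345681.82 = 569.30 m.
Depth below ground = 592.3 − 569.30 = 23.0 m.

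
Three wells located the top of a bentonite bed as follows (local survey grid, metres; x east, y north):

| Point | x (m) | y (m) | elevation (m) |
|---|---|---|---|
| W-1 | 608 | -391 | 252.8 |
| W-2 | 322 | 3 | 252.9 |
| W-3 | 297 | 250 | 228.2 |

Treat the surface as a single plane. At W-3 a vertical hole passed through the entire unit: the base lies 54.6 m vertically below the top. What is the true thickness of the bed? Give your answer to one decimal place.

Let the plane be z = a·x + b·y + c.
W-2−W-1: −286a + 394b = 0.1;  W-3−W-1: −311a + 641b = −24.6.
Solving gives a = −0.16049, b = −0.11624.
|∇z| = √(a²+b²) = 0.19817, so dip δ = arctan(0.19817) = 11.21°.
True thickness = vertical thickness × cos δ = 54.6 × cos 11.21° = 53.6 m.

53.6 m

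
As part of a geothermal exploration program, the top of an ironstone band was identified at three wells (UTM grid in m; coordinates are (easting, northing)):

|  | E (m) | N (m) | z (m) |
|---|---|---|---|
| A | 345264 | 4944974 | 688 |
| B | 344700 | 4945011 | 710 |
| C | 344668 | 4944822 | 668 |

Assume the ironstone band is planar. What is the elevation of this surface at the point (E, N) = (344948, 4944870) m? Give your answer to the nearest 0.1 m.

672.1 m

Two edge vectors: A→B = (-564, 37, 22), A→C = (-596, -152, -20).
Normal n = (A→B) × (A→C) = (2604, -24392, 107780).
So ∂z/∂E = −n_x/n_z = −0.024160327 and ∂z/∂N = −n_y/n_z = 0.226312860.
Intercept c from A: 688 + 8341.69 − 1119111.21 = −1110081.52.
At (344948, 4944870): z = −8334.1 + 1119087.7 − 1110081.52 = 672.1 m.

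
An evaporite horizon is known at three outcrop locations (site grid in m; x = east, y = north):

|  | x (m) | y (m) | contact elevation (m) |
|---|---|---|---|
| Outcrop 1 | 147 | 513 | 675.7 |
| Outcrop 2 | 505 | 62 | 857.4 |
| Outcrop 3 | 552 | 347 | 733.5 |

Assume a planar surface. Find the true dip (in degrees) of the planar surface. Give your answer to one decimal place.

23.3°

Two edge vectors: Outcrop 1→Outcrop 2 = (358, -451, 181.7), Outcrop 1→Outcrop 3 = (405, -166, 57.8).
Normal n = (Outcrop 1→Outcrop 2) × (Outcrop 1→Outcrop 3) = (4094.4, 52896.1, 123227).
So ∂z/∂x = −n_x/n_z = −0.03323 and ∂z/∂y = −n_y/n_z = −0.42926.
Gradient magnitude |∇z| = √(a² + b²) = √(0.00110 + 0.18426) = 0.43054.
True dip = arctan(0.43054) = 23.3°, dipping toward N (azimuth ≈ 004°).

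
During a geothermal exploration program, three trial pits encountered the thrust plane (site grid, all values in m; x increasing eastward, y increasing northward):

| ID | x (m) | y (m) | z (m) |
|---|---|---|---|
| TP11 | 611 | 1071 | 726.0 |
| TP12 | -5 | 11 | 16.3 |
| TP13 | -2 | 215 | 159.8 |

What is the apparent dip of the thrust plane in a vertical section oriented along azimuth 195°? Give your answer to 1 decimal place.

33.6°

Two edge vectors: TP11→TP12 = (-616, -1060, -709.7), TP11→TP13 = (-613, -856, -566.2).
Normal n = (TP11→TP12) × (TP11→TP13) = (-7331.2, 86266.9, -122484).
So ∂z/∂x = −n_x/n_z = −0.05985 and ∂z/∂y = −n_y/n_z = 0.70431.
Unit vector along 195° is (sin 195°, cos 195°) = (-0.2588, -0.9659).
Slope in that direction = a·(-0.2588) + b·(-0.9659) = −0.66482.
Apparent dip = arctan|0.66482| = 33.6° (true dip is 35.3°, so apparent ≤ true as expected).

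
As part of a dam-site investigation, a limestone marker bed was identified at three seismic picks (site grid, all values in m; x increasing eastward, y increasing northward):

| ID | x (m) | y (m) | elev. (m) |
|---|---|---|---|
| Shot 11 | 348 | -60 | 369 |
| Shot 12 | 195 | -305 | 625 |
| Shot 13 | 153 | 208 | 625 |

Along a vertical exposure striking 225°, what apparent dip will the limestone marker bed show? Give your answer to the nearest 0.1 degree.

Let the plane be z = a·x + b·y + c.
Shot 12−Shot 11: −153a − 245b = 256;  Shot 13−Shot 11: −195a + 268b = 256.
Solving gives a = −1.47927, b = −0.12111.
Unit vector along 225° is (sin 225°, cos 225°) = (-0.7071, -0.7071).
Slope in that direction = a·(-0.7071) + b·(-0.7071) = 1.13164.
Apparent dip = arctan|1.13164| = 48.5° (true dip is 56.0°, so apparent ≤ true as expected).

48.5°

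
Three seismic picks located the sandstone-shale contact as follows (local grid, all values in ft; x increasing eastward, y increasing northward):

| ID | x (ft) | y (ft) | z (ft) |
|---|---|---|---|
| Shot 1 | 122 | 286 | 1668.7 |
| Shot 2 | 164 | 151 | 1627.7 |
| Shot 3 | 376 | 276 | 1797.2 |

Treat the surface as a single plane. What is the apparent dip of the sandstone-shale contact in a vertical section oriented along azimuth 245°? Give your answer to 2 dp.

Two edge vectors: Shot 1→Shot 2 = (42, -135, -41), Shot 1→Shot 3 = (254, -10, 128.5).
Normal n = (Shot 1→Shot 2) × (Shot 1→Shot 3) = (-17757.5, -15811, 33870).
So ∂z/∂x = −n_x/n_z = 0.52428 and ∂z/∂y = −n_y/n_z = 0.46681.
Unit vector along 245° is (sin 245°, cos 245°) = (-0.9063, -0.4226).
Slope in that direction = a·(-0.9063) + b·(-0.4226) = −0.67245.
Apparent dip = arctan|0.67245| = 33.92° (true dip is 35.1°, so apparent ≤ true as expected).

33.92°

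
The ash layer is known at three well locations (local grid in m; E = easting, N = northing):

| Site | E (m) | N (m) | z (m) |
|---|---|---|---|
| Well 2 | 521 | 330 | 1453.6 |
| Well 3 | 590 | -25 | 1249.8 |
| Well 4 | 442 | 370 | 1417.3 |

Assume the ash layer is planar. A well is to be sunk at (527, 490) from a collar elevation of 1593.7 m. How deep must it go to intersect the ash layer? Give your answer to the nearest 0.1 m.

17.4 m

Two edge vectors: Well 2→Well 3 = (69, -355, -203.8), Well 2→Well 4 = (-79, 40, -36.3).
Normal n = (Well 2→Well 3) × (Well 2→Well 4) = (21038.5, 18604.9, -25285).
So ∂z/∂E = −n_x/n_z = 0.83205 and ∂z/∂N = −n_y/n_z = 0.73581.
Intercept c from Well 2: 1453.6 − 433.50 − 242.82 = 777.28.
At (527, 490): z_contact = 438.49 + 360.55 + 777.28 = 1576.32 m.
Depth below ground = 1593.7 − 1576.32 = 17.4 m.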